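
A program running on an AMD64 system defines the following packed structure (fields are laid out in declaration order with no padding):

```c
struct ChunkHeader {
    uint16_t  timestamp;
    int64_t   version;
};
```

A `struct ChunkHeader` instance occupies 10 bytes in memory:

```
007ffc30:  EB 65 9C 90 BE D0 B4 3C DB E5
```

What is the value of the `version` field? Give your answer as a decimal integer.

-1883845271830490980

`version` follows `timestamp` (2 bytes), so it starts at byte offset 2 and occupies 8 bytes.
Bytes at offsets 2..9: 9C 90 BE D0 B4 3C DB E5.
In little-endian order the low byte comes first in memory.
Reassemble most-significant byte first: E5 DB 3C B4 D0 BE 90 9C → 0xE5DB3CB4D0BE909C.
Top bit is set, so as a signed 64-bit value this is 0xE5DB3CB4D0BE909C − 2^64 = -1883845271830490980.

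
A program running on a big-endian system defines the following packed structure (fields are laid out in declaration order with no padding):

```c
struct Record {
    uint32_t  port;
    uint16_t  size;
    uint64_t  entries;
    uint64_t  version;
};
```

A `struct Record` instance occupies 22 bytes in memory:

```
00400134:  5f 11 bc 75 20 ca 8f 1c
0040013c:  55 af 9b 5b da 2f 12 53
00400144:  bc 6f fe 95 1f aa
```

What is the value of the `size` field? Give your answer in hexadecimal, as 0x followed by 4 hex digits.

`size` follows `port` (4 bytes), so it starts at byte offset 4 and occupies 2 bytes.
Bytes at offsets 4..5: 20 CA.
Big-endian: lowest address holds the most-significant byte.
The bytes are already most-significant first: 0x20CA.

0x20CA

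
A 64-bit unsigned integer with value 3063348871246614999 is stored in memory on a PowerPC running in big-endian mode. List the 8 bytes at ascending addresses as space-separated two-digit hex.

3063348871246614999 in hexadecimal, padded to 64 bits, is 0x2A8333916DBF91D7.
Split into bytes (most-significant first): 2A 83 33 91 6D BF 91 D7.
In big-endian order the high byte comes first in memory.
So the memory order matches the most-significant-first order: 2A 83 33 91 6D BF 91 D7.

2A 83 33 91 6D BF 91 D7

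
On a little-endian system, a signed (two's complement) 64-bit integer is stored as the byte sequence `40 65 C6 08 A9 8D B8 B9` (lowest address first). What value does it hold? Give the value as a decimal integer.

Little-endian stores the least-significant byte at the lowest address.
Reassemble most-significant byte first: B9 B8 8D A9 08 C6 65 40 → 0xB9B88DA908C66540.
Top bit is set, so as a signed 64-bit value this is 0xB9B88DA908C66540 − 2^64 = -5064142023841913536.

-5064142023841913536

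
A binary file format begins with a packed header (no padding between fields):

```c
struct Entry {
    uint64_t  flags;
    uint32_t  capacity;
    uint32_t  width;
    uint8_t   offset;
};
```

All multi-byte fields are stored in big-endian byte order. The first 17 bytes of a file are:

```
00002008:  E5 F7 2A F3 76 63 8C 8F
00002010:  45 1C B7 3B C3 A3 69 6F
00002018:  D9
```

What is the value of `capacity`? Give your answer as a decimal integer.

`capacity` follows `flags` (8 bytes), so it starts at byte offset 8 and occupies 4 bytes.
Bytes at offsets 8..11: 45 1C B7 3B.
Big-endian stores the most-significant byte at the lowest address.
The bytes are already most-significant first: 0x451CB73B.
0x451CB73B = 1159509819.

1159509819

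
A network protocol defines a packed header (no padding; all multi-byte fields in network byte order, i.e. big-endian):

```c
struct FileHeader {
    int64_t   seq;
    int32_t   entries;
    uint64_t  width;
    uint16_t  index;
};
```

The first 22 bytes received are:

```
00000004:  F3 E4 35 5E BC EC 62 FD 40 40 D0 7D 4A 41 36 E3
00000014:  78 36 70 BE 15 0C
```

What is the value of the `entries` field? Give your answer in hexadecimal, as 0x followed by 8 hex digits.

0x4040D07D

`entries` follows `seq` (8 bytes), so it starts at byte offset 8 and occupies 4 bytes.
Bytes at offsets 8..11: 40 40 D0 7D.
Big-endian stores the most-significant byte at the lowest address.
The bytes are already most-significant first: 0x4040D07D.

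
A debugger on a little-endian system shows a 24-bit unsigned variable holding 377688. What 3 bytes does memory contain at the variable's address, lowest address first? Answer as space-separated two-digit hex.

377688 in hexadecimal, padded to 24 bits, is 0x05C358.
Split into bytes (most-significant first): 05 C3 58.
Little-endian: lowest address holds the least-significant byte.
So at ascending addresses the bytes are 58 C3 05.

58 C3 05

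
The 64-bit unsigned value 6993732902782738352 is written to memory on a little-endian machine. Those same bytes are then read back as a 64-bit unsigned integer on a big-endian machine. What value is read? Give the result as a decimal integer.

6993732902782738352 in 64-bit hexadecimal is 0x610EBB054C539FB0.
Stored little-endian, the bytes at ascending addresses are B0 9F 53 4C 05 BB 0E 61.
Read back as big-endian, the last byte is least significant, giving 0xB09F534C05BB0E61.
0xB09F534C05BB0E61 = 12726982657951075937.

12726982657951075937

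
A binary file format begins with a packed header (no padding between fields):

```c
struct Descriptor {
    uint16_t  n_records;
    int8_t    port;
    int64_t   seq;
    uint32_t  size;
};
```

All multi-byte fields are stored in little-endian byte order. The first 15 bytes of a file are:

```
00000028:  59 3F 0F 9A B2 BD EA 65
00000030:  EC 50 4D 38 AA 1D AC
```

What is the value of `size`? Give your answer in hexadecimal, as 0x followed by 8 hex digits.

`size` follows `n_records` (2 B), `port` (1 B), `seq` (8 B), so it starts at offset 2 + 1 + 8 = 11 and occupies 4 bytes.
Bytes at offsets 11..14: 38 AA 1D AC.
Little-endian: lowest address holds the least-significant byte.
Reassemble most-significant byte first: AC 1D AA 38 → 0xAC1DAA38.

0xAC1DAA38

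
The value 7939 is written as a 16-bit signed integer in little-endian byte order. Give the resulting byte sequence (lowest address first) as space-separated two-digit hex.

03 1F

7939 in hexadecimal, padded to 16 bits, is 0x1F03.
Split into bytes (most-significant first): 1F 03.
In little-endian order the low byte comes first in memory.
So at ascending addresses the bytes are 03 1F.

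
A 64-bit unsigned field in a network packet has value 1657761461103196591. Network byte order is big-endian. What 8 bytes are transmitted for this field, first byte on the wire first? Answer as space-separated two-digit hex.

1657761461103196591 in hexadecimal, padded to 64 bits, is 0x17018D44036379AF.
Split into bytes (most-significant first): 17 01 8D 44 03 63 79 AF.
In big-endian order the high byte comes first in memory.
So the memory order matches the most-significant-first order: 17 01 8D 44 03 63 79 AF.

17 01 8D 44 03 63 79 AF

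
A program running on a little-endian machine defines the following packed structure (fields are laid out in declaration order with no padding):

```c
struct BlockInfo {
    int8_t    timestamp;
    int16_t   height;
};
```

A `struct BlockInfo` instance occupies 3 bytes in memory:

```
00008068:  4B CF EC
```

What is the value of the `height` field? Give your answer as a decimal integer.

`height` follows `timestamp` (1 byte), so it starts at byte offset 1 and occupies 2 bytes.
Bytes at offsets 1..2: CF EC.
In little-endian order the low byte comes first in memory.
Reassemble most-significant byte first: EC CF → 0xECCF.
Top bit is set, so as a signed 16-bit value this is 0xECCF − 2^16 = -4913.

-4913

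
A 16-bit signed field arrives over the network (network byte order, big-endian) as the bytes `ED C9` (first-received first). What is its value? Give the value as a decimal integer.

In big-endian order the high byte comes first in memory.
The bytes are already most-significant first: 0xEDC9.
Top bit is set, so as a signed 16-bit value this is 0xEDC9 − 2^16 = -4663.

-4663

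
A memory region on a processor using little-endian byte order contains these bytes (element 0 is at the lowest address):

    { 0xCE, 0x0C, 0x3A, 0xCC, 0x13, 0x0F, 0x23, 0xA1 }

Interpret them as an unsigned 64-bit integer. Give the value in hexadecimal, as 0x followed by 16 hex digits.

Little-endian stores the least-significant byte at the lowest address.
Reassemble most-significant byte first: A1 23 0F 13 CC 3A 0C CE → 0xA1230F13CC3A0CCE.

0xA1230F13CC3A0CCE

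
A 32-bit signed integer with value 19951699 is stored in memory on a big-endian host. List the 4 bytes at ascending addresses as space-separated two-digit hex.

19951699 in hexadecimal, padded to 32 bits, is 0x01307053.
Split into bytes (most-significant first): 01 30 70 53.
Big-endian stores the most-significant byte at the lowest address.
So the memory order matches the most-significant-first order: 01 30 70 53.

01 30 70 53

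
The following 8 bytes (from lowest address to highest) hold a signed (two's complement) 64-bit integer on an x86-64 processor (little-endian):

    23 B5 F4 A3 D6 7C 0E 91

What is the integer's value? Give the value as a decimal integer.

Little-endian: lowest address holds the least-significant byte.
Reassemble most-significant byte first: 91 0E 7C D6 A3 F4 B5 23 → 0x910E7CD6A3F4B523.
Top bit is set, so as a signed 64-bit value this is 0x910E7CD6A3F4B523 − 2^64 = -7994315027220482781.

-7994315027220482781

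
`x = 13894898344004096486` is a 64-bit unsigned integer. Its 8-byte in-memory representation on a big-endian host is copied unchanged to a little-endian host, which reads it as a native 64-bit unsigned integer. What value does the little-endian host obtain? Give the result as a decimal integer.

16578181170011362496

13894898344004096486 in 64-bit hexadecimal is 0xC0D4986CF08711E6.
Stored big-endian, the bytes at ascending addresses are C0 D4 98 6C F0 87 11 E6.
Read back as little-endian, the first byte is least significant, giving 0xE61187F06C98D4C0.
0xE61187F06C98D4C0 = 16578181170011362496.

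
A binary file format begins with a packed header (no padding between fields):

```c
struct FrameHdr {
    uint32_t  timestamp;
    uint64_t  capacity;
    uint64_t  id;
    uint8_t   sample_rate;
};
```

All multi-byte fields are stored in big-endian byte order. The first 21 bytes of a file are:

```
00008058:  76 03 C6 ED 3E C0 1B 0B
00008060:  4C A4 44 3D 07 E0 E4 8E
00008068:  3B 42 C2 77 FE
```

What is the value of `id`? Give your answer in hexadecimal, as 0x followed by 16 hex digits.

0x07E0E48E3B42C277

`id` follows `timestamp` (4 B), `capacity` (8 B), so it starts at offset 4 + 8 = 12 and occupies 8 bytes.
Bytes at offsets 12..19: 07 E0 E4 8E 3B 42 C2 77.
Big-endian stores the most-significant byte at the lowest address.
The bytes are already most-significant first: 0x07E0E48E3B42C277.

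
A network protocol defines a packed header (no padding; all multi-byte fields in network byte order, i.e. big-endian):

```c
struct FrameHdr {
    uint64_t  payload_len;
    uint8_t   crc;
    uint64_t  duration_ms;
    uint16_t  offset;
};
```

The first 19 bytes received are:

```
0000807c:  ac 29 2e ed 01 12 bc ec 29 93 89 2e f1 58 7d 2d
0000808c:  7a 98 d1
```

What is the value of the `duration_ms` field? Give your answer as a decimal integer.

`duration_ms` follows `payload_len` (8 B), `crc` (1 B), so it starts at offset 8 + 1 = 9 and occupies 8 bytes.
Bytes at offsets 9..16: 93 89 2E F1 58 7D 2D 7A.
Big-endian: lowest address holds the most-significant byte.
The bytes are already most-significant first: 0x93892EF1587D2D7A.
0x93892EF1587D2D7A = 10631080009491361146.

10631080009491361146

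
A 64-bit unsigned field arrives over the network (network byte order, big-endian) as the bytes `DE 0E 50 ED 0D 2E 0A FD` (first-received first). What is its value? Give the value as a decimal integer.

Big-endian: lowest address holds the most-significant byte.
The bytes are already most-significant first: 0xDE0E50ED0D2E0AFD.
0xDE0E50ED0D2E0AFD = 16000815505152543485.

16000815505152543485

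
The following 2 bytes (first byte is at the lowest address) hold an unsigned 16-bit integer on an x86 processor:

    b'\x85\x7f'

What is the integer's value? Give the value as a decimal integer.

In little-endian order the low byte comes first in memory.
Reassemble most-significant byte first: 7F 85 → 0x7F85.
0x7F85 = 32645.

32645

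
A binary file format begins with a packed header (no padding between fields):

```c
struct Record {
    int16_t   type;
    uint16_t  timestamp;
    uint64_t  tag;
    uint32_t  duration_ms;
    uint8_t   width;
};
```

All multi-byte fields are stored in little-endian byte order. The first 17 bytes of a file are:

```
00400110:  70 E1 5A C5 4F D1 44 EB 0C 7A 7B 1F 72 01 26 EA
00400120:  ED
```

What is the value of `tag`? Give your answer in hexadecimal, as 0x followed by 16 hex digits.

`tag` follows `type` (2 B), `timestamp` (2 B), so it starts at offset 2 + 2 = 4 and occupies 8 bytes.
Bytes at offsets 4..11: 4F D1 44 EB 0C 7A 7B 1F.
Little-endian stores the least-significant byte at the lowest address.
Reassemble most-significant byte first: 1F 7B 7A 0C EB 44 D1 4F → 0x1F7B7A0CEB44D14F.

0x1F7B7A0CEB44D14F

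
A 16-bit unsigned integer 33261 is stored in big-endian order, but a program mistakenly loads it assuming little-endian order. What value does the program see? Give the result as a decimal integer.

33261 in 16-bit hexadecimal is 0x81ED.
Stored big-endian, the bytes at ascending addresses are 81 ED.
Read back as little-endian, the first byte is least significant, giving 0xED81.
0xED81 = 60801.

60801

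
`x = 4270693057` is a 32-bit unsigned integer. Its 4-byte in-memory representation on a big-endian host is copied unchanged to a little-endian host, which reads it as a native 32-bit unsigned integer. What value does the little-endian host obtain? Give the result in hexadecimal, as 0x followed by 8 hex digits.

0xC19A8DFE

4270693057 in 32-bit hexadecimal is 0xFE8D9AC1.
Stored big-endian, the bytes at ascending addresses are FE 8D 9A C1.
Read back as little-endian, the first byte is least significant, giving 0xC19A8DFE.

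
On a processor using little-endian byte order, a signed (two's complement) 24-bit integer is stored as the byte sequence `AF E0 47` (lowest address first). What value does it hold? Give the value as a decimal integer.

4710575

In little-endian order the low byte comes first in memory.
Reassemble most-significant byte first: 47 E0 AF → 0x47E0AF.
0x47E0AF = 4710575.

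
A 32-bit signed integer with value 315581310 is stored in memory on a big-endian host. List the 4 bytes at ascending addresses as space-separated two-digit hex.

12 CF 63 7E

315581310 in hexadecimal, padded to 32 bits, is 0x12CF637E.
Split into bytes (most-significant first): 12 CF 63 7E.
In big-endian order the high byte comes first in memory.
So the memory order matches the most-significant-first order: 12 CF 63 7E.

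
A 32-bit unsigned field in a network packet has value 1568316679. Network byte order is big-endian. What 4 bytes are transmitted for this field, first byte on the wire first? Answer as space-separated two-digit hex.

5D 7A 9D 07

1568316679 in hexadecimal, padded to 32 bits, is 0x5D7A9D07.
Split into bytes (most-significant first): 5D 7A 9D 07.
In big-endian order the high byte comes first in memory.
So the memory order matches the most-significant-first order: 5D 7A 9D 07.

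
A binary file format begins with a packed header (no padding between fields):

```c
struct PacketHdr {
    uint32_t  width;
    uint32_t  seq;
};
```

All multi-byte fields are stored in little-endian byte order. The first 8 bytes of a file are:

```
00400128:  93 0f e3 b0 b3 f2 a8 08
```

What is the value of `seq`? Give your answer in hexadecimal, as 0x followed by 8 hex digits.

`seq` follows `width` (4 bytes), so it starts at byte offset 4 and occupies 4 bytes.
Bytes at offsets 4..7: B3 F2 A8 08.
Little-endian stores the least-significant byte at the lowest address.
Reassemble most-significant byte first: 08 A8 F2 B3 → 0x08A8F2B3.

0x08A8F2B3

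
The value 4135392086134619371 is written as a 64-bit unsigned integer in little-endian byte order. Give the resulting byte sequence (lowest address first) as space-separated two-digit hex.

4135392086134619371 in hexadecimal, padded to 64 bits, is 0x3963DD312D03FCEB.
Split into bytes (most-significant first): 39 63 DD 31 2D 03 FC EB.
Little-endian stores the least-significant byte at the lowest address.
So at ascending addresses the bytes are EB FC 03 2D 31 DD 63 39.

EB FC 03 2D 31 DD 63 39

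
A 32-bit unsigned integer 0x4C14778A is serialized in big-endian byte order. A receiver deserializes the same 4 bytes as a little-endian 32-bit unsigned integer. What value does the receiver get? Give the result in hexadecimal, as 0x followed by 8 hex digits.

Stored big-endian, the bytes at ascending addresses are 4C 14 77 8A.
Read back as little-endian, the first byte is least significant, giving 0x8A77144C.

0x8A77144C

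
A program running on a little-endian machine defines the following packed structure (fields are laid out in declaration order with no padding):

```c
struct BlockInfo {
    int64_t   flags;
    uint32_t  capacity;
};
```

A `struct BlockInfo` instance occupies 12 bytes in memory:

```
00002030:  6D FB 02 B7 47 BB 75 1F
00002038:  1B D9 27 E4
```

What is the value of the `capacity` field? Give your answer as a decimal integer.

`capacity` follows `flags` (8 bytes), so it starts at byte offset 8 and occupies 4 bytes.
Bytes at offsets 8..11: 1B D9 27 E4.
In little-endian order the low byte comes first in memory.
Reassemble most-significant byte first: E4 27 D9 1B → 0xE427D91B.
0xE427D91B = 3827816731.

3827816731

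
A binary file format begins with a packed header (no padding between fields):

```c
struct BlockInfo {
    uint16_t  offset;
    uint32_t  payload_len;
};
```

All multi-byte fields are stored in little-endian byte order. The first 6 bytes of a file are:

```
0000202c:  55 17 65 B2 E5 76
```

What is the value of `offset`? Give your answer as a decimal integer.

`offset` is the first field, at byte offset 0, occupying 2 bytes.
Bytes at offsets 0..1: 55 17.
Little-endian stores the least-significant byte at the lowest address.
Reassemble most-significant byte first: 17 55 → 0x1755.
0x1755 = 5973.

5973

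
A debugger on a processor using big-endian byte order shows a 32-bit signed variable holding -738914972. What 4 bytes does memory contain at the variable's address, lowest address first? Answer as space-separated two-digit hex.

Two's complement of -738914972 in 32 bits: 738914972 = 0x2C0AF29C; invert → 0xD3F50D63; add 1 → 0xD3F50D64.
Split into bytes (most-significant first): D3 F5 0D 64.
Big-endian: lowest address holds the most-significant byte.
So the memory order matches the most-significant-first order: D3 F5 0D 64.

D3 F5 0D 64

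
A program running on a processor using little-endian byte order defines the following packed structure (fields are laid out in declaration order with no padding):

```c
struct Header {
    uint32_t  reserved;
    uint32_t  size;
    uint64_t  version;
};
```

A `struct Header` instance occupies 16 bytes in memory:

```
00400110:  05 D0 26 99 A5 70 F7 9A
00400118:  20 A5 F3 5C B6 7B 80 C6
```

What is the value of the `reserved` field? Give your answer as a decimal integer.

2569457669

`reserved` is the first field, at byte offset 0, occupying 4 bytes.
Bytes at offsets 0..3: 05 D0 26 99.
Little-endian: lowest address holds the least-significant byte.
Reassemble most-significant byte first: 99 26 D0 05 → 0x9926D005.
0x9926D005 = 2569457669.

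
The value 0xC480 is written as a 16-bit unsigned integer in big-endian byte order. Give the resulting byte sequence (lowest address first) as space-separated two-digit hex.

Split into bytes (most-significant first): C4 80.
In big-endian order the high byte comes first in memory.
So the memory order matches the most-significant-first order: C4 80.

C4 80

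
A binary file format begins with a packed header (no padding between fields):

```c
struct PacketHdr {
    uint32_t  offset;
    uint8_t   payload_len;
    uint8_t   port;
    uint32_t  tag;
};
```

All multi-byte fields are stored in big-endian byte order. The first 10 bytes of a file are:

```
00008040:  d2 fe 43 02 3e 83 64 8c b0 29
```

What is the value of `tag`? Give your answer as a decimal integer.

1686941737

`tag` follows `offset` (4 B), `payload_len` (1 B), `port` (1 B), so it starts at offset 4 + 1 + 1 = 6 and occupies 4 bytes.
Bytes at offsets 6..9: 64 8C B0 29.
In big-endian order the high byte comes first in memory.
The bytes are already most-significant first: 0x648CB029.
0x648CB029 = 1686941737.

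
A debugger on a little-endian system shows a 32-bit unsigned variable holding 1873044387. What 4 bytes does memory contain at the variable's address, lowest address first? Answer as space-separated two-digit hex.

1873044387 in hexadecimal, padded to 32 bits, is 0x6FA463A3.
Split into bytes (most-significant first): 6F A4 63 A3.
Little-endian stores the least-significant byte at the lowest address.
So at ascending addresses the bytes are A3 63 A4 6F.

A3 63 A4 6F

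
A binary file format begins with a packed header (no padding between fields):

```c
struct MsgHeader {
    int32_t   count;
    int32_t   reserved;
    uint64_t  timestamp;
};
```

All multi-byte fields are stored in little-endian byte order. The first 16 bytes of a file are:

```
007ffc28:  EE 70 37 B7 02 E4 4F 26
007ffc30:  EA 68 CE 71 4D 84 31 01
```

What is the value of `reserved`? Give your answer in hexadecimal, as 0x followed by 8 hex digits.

`reserved` follows `count` (4 bytes), so it starts at byte offset 4 and occupies 4 bytes.
Bytes at offsets 4..7: 02 E4 4F 26.
Little-endian: lowest address holds the least-significant byte.
Reassemble most-significant byte first: 26 4F E4 02 → 0x264FE402.

0x264FE402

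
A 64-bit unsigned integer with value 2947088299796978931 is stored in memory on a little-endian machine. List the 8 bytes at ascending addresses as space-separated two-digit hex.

2947088299796978931 in hexadecimal, padded to 64 bits, is 0x28E62931BF1BDCF3.
Split into bytes (most-significant first): 28 E6 29 31 BF 1B DC F3.
Little-endian: lowest address holds the least-significant byte.
So at ascending addresses the bytes are F3 DC 1B BF 31 29 E6 28.

F3 DC 1B BF 31 29 E6 28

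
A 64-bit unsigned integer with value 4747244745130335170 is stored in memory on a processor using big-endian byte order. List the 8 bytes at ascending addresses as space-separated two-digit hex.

4747244745130335170 in hexadecimal, padded to 64 bits, is 0x41E199F197555BC2.
Split into bytes (most-significant first): 41 E1 99 F1 97 55 5B C2.
In big-endian order the high byte comes first in memory.
So the memory order matches the most-significant-first order: 41 E1 99 F1 97 55 5B C2.

41 E1 99 F1 97 55 5B C2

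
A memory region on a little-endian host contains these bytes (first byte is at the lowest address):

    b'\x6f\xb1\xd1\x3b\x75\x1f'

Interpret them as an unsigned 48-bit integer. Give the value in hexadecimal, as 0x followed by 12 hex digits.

0x1F753BD1B16F

Little-endian stores the least-significant byte at the lowest address.
Reassemble most-significant byte first: 1F 75 3B D1 B1 6F → 0x1F753BD1B16F.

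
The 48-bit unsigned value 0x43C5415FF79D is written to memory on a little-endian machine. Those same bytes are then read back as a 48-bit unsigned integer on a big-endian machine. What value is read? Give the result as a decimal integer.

173685780628803

Stored little-endian, the bytes at ascending addresses are 9D F7 5F 41 C5 43.
Read back as big-endian, the last byte is least significant, giving 0x9DF75F41C543.
0x9DF75F41C543 = 173685780628803.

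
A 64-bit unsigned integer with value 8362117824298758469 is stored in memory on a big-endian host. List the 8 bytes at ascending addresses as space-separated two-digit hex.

74 0C 35 DB 57 4A 31 45

8362117824298758469 in hexadecimal, padded to 64 bits, is 0x740C35DB574A3145.
Split into bytes (most-significant first): 74 0C 35 DB 57 4A 31 45.
Big-endian stores the most-significant byte at the lowest address.
So the memory order matches the most-significant-first order: 74 0C 35 DB 57 4A 31 45.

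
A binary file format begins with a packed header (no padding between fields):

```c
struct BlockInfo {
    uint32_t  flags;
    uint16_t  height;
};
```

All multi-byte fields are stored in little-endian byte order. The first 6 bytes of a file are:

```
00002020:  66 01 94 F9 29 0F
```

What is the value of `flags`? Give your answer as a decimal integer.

`flags` is the first field, at byte offset 0, occupying 4 bytes.
Bytes at offsets 0..3: 66 01 94 F9.
In little-endian order the low byte comes first in memory.
Reassemble most-significant byte first: F9 94 01 66 → 0xF9940166.
0xF9940166 = 4187226470.

4187226470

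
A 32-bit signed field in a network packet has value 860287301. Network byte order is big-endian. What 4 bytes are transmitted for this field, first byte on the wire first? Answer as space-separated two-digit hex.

33 46 F1 45

860287301 in hexadecimal, padded to 32 bits, is 0x3346F145.
Split into bytes (most-significant first): 33 46 F1 45.
Big-endian: lowest address holds the most-significant byte.
So the memory order matches the most-significant-first order: 33 46 F1 45.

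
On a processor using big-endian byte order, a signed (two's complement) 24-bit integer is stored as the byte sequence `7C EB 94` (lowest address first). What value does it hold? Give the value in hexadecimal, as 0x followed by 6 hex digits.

0x7CEB94

Big-endian stores the most-significant byte at the lowest address.
The bytes are already most-significant first: 0x7CEB94.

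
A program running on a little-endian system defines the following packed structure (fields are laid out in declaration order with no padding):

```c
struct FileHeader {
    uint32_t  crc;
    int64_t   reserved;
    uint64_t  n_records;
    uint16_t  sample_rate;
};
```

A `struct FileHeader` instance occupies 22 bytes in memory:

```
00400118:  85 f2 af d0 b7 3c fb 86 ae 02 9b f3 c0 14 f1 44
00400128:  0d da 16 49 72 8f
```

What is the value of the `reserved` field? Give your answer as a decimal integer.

-893117152490734409

`reserved` follows `crc` (4 bytes), so it starts at byte offset 4 and occupies 8 bytes.
Bytes at offsets 4..11: B7 3C FB 86 AE 02 9B F3.
Little-endian: lowest address holds the least-significant byte.
Reassemble most-significant byte first: F3 9B 02 AE 86 FB 3C B7 → 0xF39B02AE86FB3CB7.
Top bit is set, so as a signed 64-bit value this is 0xF39B02AE86FB3CB7 − 2^64 = -893117152490734409.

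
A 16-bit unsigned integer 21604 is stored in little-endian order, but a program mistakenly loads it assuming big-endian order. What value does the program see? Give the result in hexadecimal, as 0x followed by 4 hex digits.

0x6454

21604 in 16-bit hexadecimal is 0x5464.
Stored little-endian, the bytes at ascending addresses are 64 54.
Read back as big-endian, the last byte is least significant, giving 0x6454.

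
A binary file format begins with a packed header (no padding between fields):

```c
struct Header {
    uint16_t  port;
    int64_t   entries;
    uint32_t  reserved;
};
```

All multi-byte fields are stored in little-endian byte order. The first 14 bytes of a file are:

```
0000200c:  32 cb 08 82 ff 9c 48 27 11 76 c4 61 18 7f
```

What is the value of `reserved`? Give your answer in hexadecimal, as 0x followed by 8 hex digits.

`reserved` follows `port` (2 B), `entries` (8 B), so it starts at offset 2 + 8 = 10 and occupies 4 bytes.
Bytes at offsets 10..13: C4 61 18 7F.
In little-endian order the low byte comes first in memory.
Reassemble most-significant byte first: 7F 18 61 C4 → 0x7F1861C4.

0x7F1861C4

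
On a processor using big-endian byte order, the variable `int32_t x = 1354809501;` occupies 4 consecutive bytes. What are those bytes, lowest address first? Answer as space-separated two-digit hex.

50 C0 C0 9D

1354809501 in hexadecimal, padded to 32 bits, is 0x50C0C09D.
Split into bytes (most-significant first): 50 C0 C0 9D.
Big-endian stores the most-significant byte at the lowest address.
So the memory order matches the most-significant-first order: 50 C0 C0 9D.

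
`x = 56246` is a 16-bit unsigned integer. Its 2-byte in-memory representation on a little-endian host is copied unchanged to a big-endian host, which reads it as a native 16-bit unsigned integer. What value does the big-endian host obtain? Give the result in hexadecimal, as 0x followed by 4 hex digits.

56246 in 16-bit hexadecimal is 0xDBB6.
Stored little-endian, the bytes at ascending addresses are B6 DB.
Read back as big-endian, the last byte is least significant, giving 0xB6DB.

0xB6DB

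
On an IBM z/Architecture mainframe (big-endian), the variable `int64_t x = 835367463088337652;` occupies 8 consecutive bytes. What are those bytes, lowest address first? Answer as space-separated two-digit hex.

0B 97 D2 48 1E 4C B2 F4

835367463088337652 in hexadecimal, padded to 64 bits, is 0x0B97D2481E4CB2F4.
Split into bytes (most-significant first): 0B 97 D2 48 1E 4C B2 F4.
In big-endian order the high byte comes first in memory.
So the memory order matches the most-significant-first order: 0B 97 D2 48 1E 4C B2 F4.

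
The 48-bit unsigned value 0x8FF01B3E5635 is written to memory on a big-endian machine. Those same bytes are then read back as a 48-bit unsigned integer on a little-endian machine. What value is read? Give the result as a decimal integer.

Stored big-endian, the bytes at ascending addresses are 8F F0 1B 3E 56 35.
Read back as little-endian, the first byte is least significant, giving 0x35563E1BF08F.
0x35563E1BF08F = 58644525478031.

58644525478031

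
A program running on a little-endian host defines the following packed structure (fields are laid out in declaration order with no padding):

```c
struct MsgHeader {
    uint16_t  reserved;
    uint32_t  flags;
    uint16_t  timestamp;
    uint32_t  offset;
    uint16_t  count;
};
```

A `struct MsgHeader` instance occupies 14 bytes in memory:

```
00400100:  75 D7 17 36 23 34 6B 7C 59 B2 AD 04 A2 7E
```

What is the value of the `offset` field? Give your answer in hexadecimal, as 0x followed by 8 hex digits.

0x04ADB259

`offset` follows `reserved` (2 B), `flags` (4 B), `timestamp` (2 B), so it starts at offset 2 + 4 + 2 = 8 and occupies 4 bytes.
Bytes at offsets 8..11: 59 B2 AD 04.
In little-endian order the low byte comes first in memory.
Reassemble most-significant byte first: 04 AD B2 59 → 0x04ADB259.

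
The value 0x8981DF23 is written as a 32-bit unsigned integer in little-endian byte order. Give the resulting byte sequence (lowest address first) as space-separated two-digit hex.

Split into bytes (most-significant first): 89 81 DF 23.
Little-endian stores the least-significant byte at the lowest address.
So at ascending addresses the bytes are 23 DF 81 89.

23 DF 81 89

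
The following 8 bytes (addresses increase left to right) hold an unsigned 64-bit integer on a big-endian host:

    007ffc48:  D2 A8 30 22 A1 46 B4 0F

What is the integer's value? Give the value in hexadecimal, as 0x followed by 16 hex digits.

0xD2A83022A146B40F

In big-endian order the high byte comes first in memory.
The bytes are already most-significant first: 0xD2A83022A146B40F.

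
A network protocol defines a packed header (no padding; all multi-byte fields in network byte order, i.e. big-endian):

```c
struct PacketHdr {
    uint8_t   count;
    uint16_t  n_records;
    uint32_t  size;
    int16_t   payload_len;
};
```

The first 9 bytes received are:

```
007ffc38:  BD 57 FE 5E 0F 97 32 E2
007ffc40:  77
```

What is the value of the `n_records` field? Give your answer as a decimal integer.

22526

`n_records` follows `count` (1 byte), so it starts at byte offset 1 and occupies 2 bytes.
Bytes at offsets 1..2: 57 FE.
In big-endian order the high byte comes first in memory.
The bytes are already most-significant first: 0x57FE.
0x57FE = 22526.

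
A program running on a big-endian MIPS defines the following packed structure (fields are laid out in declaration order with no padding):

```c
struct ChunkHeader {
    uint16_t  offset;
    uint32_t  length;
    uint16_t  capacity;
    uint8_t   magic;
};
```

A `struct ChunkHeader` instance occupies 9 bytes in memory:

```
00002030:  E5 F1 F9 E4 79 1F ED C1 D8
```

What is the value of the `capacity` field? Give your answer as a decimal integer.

60865

`capacity` follows `offset` (2 B), `length` (4 B), so it starts at offset 2 + 4 = 6 and occupies 2 bytes.
Bytes at offsets 6..7: ED C1.
Big-endian: lowest address holds the most-significant byte.
The bytes are already most-significant first: 0xEDC1.
0xEDC1 = 60865.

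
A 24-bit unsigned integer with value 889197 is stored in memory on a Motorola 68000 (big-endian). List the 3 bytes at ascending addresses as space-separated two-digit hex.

889197 in hexadecimal, padded to 24 bits, is 0x0D916D.
Split into bytes (most-significant first): 0D 91 6D.
Big-endian: lowest address holds the most-significant byte.
So the memory order matches the most-significant-first order: 0D 91 6D.

0D 91 6D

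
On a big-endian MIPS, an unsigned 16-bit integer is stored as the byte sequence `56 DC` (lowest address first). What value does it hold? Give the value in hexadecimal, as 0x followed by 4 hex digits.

0x56DC

Big-endian stores the most-significant byte at the lowest address.
The bytes are already most-significant first: 0x56DC.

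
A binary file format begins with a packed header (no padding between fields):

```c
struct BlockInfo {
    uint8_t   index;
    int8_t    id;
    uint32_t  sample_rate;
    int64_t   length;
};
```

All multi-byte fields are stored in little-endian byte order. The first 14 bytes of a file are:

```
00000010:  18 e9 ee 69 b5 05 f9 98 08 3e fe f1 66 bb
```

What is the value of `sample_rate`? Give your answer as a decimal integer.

95775214

`sample_rate` follows `index` (1 B), `id` (1 B), so it starts at offset 1 + 1 = 2 and occupies 4 bytes.
Bytes at offsets 2..5: EE 69 B5 05.
Little-endian stores the least-significant byte at the lowest address.
Reassemble most-significant byte first: 05 B5 69 EE → 0x05B569EE.
0x05B569EE = 95775214.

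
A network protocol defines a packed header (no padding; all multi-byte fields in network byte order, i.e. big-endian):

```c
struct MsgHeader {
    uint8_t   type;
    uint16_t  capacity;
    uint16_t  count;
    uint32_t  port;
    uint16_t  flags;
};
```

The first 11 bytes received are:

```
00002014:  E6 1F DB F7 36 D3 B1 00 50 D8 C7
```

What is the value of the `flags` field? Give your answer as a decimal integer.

55495

`flags` follows `type` (1 B), `capacity` (2 B), `count` (2 B), `port` (4 B), so it starts at offset 1 + 2 + 2 + 4 = 9 and occupies 2 bytes.
Bytes at offsets 9..10: D8 C7.
In big-endian order the high byte comes first in memory.
The bytes are already most-significant first: 0xD8C7.
0xD8C7 = 55495.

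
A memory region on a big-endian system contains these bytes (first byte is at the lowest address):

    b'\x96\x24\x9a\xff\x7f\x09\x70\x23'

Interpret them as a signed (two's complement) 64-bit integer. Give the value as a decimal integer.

In big-endian order the high byte comes first in memory.
The bytes are already most-significant first: 0x96249AFF7F097023.
Top bit is set, so as a signed 64-bit value this is 0x96249AFF7F097023 − 2^64 = -7627801446720114653.

-7627801446720114653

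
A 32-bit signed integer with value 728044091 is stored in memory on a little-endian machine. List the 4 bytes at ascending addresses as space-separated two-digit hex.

3B 12 65 2B

728044091 in hexadecimal, padded to 32 bits, is 0x2B65123B.
Split into bytes (most-significant first): 2B 65 12 3B.
Little-endian stores the least-significant byte at the lowest address.
So at ascending addresses the bytes are 3B 12 65 2B.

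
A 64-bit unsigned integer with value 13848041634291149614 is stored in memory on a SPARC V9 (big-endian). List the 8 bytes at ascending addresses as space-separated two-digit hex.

C0 2E 20 7F 0E BE 6B 2E

13848041634291149614 in hexadecimal, padded to 64 bits, is 0xC02E207F0EBE6B2E.
Split into bytes (most-significant first): C0 2E 20 7F 0E BE 6B 2E.
In big-endian order the high byte comes first in memory.
So the memory order matches the most-significant-first order: C0 2E 20 7F 0E BE 6B 2E.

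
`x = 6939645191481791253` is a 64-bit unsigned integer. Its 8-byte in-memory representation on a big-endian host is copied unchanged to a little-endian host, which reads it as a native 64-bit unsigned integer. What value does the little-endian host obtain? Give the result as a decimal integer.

6939645191481791253 in 64-bit hexadecimal is 0x604E9288A9851315.
Stored big-endian, the bytes at ascending addresses are 60 4E 92 88 A9 85 13 15.
Read back as little-endian, the first byte is least significant, giving 0x151385A988924E60.
0x151385A988924E60 = 1518704462541246048.

1518704462541246048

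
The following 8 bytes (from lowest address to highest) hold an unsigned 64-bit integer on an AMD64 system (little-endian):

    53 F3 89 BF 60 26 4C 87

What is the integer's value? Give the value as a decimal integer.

In little-endian order the low byte comes first in memory.
Reassemble most-significant byte first: 87 4C 26 60 BF 89 F3 53 → 0x874C2660BF89F353.
0x874C2660BF89F353 = 9749209490322486099.

9749209490322486099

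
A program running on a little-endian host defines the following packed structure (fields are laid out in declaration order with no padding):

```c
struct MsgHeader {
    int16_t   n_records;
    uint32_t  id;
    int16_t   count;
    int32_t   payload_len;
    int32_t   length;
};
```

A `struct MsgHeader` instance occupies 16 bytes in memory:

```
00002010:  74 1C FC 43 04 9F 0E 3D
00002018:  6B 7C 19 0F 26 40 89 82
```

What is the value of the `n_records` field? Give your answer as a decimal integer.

7284

`n_records` is the first field, at byte offset 0, occupying 2 bytes.
Bytes at offsets 0..1: 74 1C.
Little-endian stores the least-significant byte at the lowest address.
Reassemble most-significant byte first: 1C 74 → 0x1C74.
0x1C74 = 7284.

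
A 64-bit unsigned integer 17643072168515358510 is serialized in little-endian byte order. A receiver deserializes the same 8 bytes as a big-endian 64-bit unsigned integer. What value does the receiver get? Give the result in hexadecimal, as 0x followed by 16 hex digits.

0x2E4FF006A9C8D8F4

17643072168515358510 in 64-bit hexadecimal is 0xF4D8C8A906F04F2E.
Stored little-endian, the bytes at ascending addresses are 2E 4F F0 06 A9 C8 D8 F4.
Read back as big-endian, the last byte is least significant, giving 0x2E4FF006A9C8D8F4.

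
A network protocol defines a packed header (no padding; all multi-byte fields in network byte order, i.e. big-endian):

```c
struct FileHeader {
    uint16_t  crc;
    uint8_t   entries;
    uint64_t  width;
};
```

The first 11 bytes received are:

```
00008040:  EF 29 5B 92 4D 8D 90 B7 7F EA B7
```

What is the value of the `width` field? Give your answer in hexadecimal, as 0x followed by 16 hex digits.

0x924D8D90B77FEAB7

`width` follows `crc` (2 B), `entries` (1 B), so it starts at offset 2 + 1 = 3 and occupies 8 bytes.
Bytes at offsets 3..10: 92 4D 8D 90 B7 7F EA B7.
Big-endian: lowest address holds the most-significant byte.
The bytes are already most-significant first: 0x924D8D90B77FEAB7.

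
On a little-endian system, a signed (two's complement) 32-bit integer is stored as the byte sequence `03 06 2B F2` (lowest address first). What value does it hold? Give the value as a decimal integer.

Little-endian stores the least-significant byte at the lowest address.
Reassemble most-significant byte first: F2 2B 06 03 → 0xF22B0603.
Top bit is set, so as a signed 32-bit value this is 0xF22B0603 − 2^32 = -232061437.

-232061437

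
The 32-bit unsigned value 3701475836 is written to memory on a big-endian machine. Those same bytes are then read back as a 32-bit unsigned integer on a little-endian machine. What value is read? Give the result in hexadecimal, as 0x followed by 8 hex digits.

0xFC09A0DC

3701475836 in 32-bit hexadecimal is 0xDCA009FC.
Stored big-endian, the bytes at ascending addresses are DC A0 09 FC.
Read back as little-endian, the first byte is least significant, giving 0xFC09A0DC.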